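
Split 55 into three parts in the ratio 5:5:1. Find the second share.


Ratio = 5:5:1
Total parts = 5 + 5 + 1 = 11
Value per part = 55 / 11 = 5
First share = 5 * 5 = 25
Middle share = 5 * 5 = 25
Third share = 1 * 5 = 5

25


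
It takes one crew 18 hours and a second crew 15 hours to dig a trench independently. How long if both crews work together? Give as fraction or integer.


Rate of A = 1/18 job per hour
Rate of B = 1/15 job per hour
Combined rate = 1/18 + 1/15
Find common denominator: (15 + 18)/(18*15) = 33/270
Combined rate = 11/90 job per hour
Time together = 1 / (11/90) = 90/11 hours

90/11


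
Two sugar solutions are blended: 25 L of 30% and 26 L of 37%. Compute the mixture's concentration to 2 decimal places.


Solute in mixture 1 = 30% of 25 L = 25*30/100 = 15/2 L
Solute in mixture 2 = 37% of 26 L = 26*37/100 = 481/50 L
Total solute = 15/2 + 481/50 = 428/25 L
Total volume = 25 + 26 = 51 L
Final concentration = 428/25/51 * 100 = 33.57%

33.57


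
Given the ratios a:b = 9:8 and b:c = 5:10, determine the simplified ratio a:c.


Given a:b = 9:8 and b:c = 5:10
Make b consistent. Multiply first ratio by 5: a:b = 45:40
Multiply second ratio by 8: b:c = 40:80
Now b = 40 in both, so a:b:c = 45:40:80
Therefore a:c = 45:80
Simplify by GCD: a:c = 9:16

9:16


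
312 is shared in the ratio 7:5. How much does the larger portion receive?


Total parts = 7 + 5 = 12
Value per part = 312 / 12 = 26
First share = 7 * 26 = 182
Second share = 5 * 26 = 130
Larger share = 182

182


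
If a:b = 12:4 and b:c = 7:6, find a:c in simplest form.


Given a:b = 12:4 and b:c = 7:6
Make b consistent. Multiply first ratio by 7: a:b = 84:28
Multiply second ratio by 4: b:c = 28:24
Now b = 28 in both, so a:b:c = 84:28:24
Therefore a:c = 84:24
Simplify by GCD: a:c = 7:2

7:2


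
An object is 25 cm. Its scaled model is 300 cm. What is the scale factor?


Original length = 25 cm
Scaled length = 300 cm
Scale factor = 300 / 25
= 12

12


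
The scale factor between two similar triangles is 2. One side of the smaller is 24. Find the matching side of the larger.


Similar triangles have proportional sides
Scale factor = 2
Smaller side = 24
Corresponding larger side = 24 * 2
= 48

48


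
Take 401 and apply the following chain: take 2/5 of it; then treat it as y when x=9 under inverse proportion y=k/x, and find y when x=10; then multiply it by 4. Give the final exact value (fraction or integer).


Start with 401.
Step 1: Take 2/5: 401 * 2/5 = 802/5
Step 2: Inverse prop: k = (802/5)*9; new y = k/10 = 802/5*9/10 = 3609/25
Step 3: Multiply by 4: 3609/25 * 4 = 14436/25
Final result = 14436/25

14436/25


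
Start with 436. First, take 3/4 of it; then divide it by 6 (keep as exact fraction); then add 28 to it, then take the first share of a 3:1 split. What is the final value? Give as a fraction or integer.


Start with 436.
Step 1: Take 3/4: 436 * 3/4 = 327
Step 2: Divide by 6: 327 / 6 = 109/2
Step 3: Add 28: 109/2+28=165/2; split 3:1 first = 165/2*3/4 = 495/8
Final result = 495/8

495/8


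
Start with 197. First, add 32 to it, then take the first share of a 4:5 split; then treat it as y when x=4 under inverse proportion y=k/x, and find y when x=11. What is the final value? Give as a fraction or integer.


Start with 197.
Step 1: Add 32: 197+32=229; split 4:5 first = 229*4/9 = 916/9
Step 2: Inverse prop: k = (916/9)*4; new y = k/11 = 916/9*4/11 = 3664/99
Final result = 3664/99

3664/99


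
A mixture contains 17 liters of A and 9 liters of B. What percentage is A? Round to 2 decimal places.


Volume of A = 17 L
Volume of B = 9 L
Total volume = 17 + 9 = 26 L
Percentage of A = (17/26) * 100
= 65.38%

65.38


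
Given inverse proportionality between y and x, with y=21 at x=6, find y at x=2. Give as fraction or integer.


Inverse proportion: y = k/x
Find k: k = 6 * 21 = 126
Compute y at x=2: y = 126/2
y = 63

63


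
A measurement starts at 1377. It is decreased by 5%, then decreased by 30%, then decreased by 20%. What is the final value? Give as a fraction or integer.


Start: 1377
Step 1: decrease by 5% => multiply by 95/100
  1377 * 95/100 = 26163/20
Step 2: decrease by 30% => multiply by 70/100
  26163/20 * 70/100 = 183141/200
Step 3: decrease by 20% => multiply by 80/100
  183141/200 * 80/100 = 183141/250
Final value = 183141/250

183141/250


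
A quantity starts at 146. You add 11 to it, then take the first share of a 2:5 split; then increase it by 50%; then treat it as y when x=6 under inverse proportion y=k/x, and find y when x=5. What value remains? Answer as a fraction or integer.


Start with 146.
Step 1: Add 11: 146+11=157; split 2:5 first = 157*2/7 = 314/7
Step 2: Increase by 50%: 314/7 * 150/100 = 471/7
Step 3: Inverse prop: k = (471/7)*6; new y = k/5 = 471/7*6/5 = 2826/35
Final result = 2826/35

2826/35


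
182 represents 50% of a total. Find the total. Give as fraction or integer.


Given: 182 is 50% of the whole
Set up: 182 = 50/100 * whole
whole = 182 * 100 / 50
whole = 18200 / 50
whole = 364

364


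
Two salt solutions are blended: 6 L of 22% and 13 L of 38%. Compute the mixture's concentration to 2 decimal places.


Solute in mixture 1 = 22% of 6 L = 6*22/100 = 33/25 L
Solute in mixture 2 = 38% of 13 L = 13*38/100 = 247/50 L
Total solute = 33/25 + 247/50 = 313/50 L
Total volume = 6 + 13 = 19 L
Final concentration = 313/50/19 * 100 = 32.95%

32.95


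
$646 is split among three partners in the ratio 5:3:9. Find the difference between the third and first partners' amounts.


Total parts = 5 + 3 + 9 = 17
Value per part = 646 / 17 = 38
Shares: 5*38=190, 3*38=114, 9*38=342
Third share = 342, first share = 190
Difference = |342 - 190| = 152

152


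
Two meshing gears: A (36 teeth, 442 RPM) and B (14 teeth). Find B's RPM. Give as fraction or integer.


Gear ratio: teeth_A * RPM_A = teeth_B * RPM_B
36 * 442 = 14 * RPM_B
15912 = 14 * RPM_B
RPM_B = 15912 / 14
RPM_B = 7956/7

7956/7


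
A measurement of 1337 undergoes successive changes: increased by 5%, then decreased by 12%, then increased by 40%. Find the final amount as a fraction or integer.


Start: 1337
Step 1: increase by 5% => multiply by 105/100
  1337 * 105/100 = 28077/20
Step 2: decrease by 12% => multiply by 88/100
  28077/20 * 88/100 = 308847/250
Step 3: increase by 40% => multiply by 140/100
  308847/250 * 140/100 = 2161929/1250
Final value = 2161929/1250

2161929/1250


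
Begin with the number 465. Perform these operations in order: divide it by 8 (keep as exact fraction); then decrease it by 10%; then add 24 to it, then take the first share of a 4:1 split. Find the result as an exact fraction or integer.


Start with 465.
Step 1: Divide by 8: 465 / 8 = 465/8
Step 2: Decrease by 10%: 465/8 * 90/100 = 837/16
Step 3: Add 24: 837/16+24=1221/16; split 4:1 first = 1221/16*4/5 = 1221/20
Final result = 1221/20

1221/20


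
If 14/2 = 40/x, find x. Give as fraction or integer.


Setting up: 14/2 = 40/x
Cross multiply: 14 * x = 2 * 40
14x = 80
x = 80/14
x = 40/7

40/7


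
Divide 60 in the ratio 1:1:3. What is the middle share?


Ratio = 1:1:3
Total parts = 1 + 1 + 3 = 5
Value per part = 60 / 5 = 12
First share = 1 * 12 = 12
Middle share = 1 * 12 = 12
Third share = 3 * 12 = 36

12


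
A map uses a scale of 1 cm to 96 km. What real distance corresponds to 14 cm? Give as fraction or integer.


Map scale: 1 cm = 96 km
Measured distance on map = 14 cm
Set up proportion: 14 * 96 / 1
= 1344 / 1
= 1344 km

1344


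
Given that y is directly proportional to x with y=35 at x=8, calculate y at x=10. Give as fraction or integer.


Direct proportion: y = kx
Find k: k = 35/8 = 35/8
Compute y at x=10: y = 35/8 * 10
y = 175/4

175/4


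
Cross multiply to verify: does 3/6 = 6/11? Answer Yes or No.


Cross multiply to check 3/6 = 6/11
Left cross product: 3 * 11 = 33
Right cross product: 6 * 6 = 36
33 != 36
Not equal, so proportions differ => No

No


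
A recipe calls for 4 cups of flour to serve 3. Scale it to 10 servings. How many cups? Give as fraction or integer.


Original: 4 cups for 3 servings
Target servings = 10
Scaling factor = 10/3
New amount = 4 * 10/3
= 40/3
= 40/3 cups

40/3


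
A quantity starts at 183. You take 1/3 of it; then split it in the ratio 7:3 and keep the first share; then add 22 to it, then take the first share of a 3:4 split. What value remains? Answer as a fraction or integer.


Start with 183.
Step 1: Take 1/3: 183 * 1/3 = 61
Step 2: Split 7:3, first share = 61 * 7/10 = 427/10
Step 3: Add 22: 427/10+22=647/10; split 3:4 first = 647/10*3/7 = 1941/70
Final result = 1941/70

1941/70


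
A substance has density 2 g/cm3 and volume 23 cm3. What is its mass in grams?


Using mass = density * volume
Density = 2 g/cm3
Volume = 23 cm3
Mass = 2 * 23
= 46 g

46


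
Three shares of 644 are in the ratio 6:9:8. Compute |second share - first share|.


Total parts = 6 + 9 + 8 = 23
Value per part = 644 / 23 = 28
Shares: 6*28=168, 9*28=252, 8*28=224
Second share = 252, first share = 168
Difference = |252 - 168| = 84

84


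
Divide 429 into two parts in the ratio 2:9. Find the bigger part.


Total parts = 2 + 9 = 11
Value per part = 429 / 11 = 39
First share = 2 * 39 = 78
Second share = 9 * 39 = 351
Larger share = 351

351


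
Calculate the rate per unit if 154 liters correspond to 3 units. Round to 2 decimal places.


Total liters = 154
Number of units = 3
Unit rate = 154 / 3
= 51.33 liters per unit

51.33


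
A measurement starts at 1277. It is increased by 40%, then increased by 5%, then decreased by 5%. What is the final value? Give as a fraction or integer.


Start: 1277
Step 1: increase by 40% => multiply by 140/100
  1277 * 140/100 = 8939/5
Step 2: increase by 5% => multiply by 105/100
  8939/5 * 105/100 = 187719/100
Step 3: decrease by 5% => multiply by 95/100
  187719/100 * 95/100 = 3566661/2000
Final value = 3566661/2000

3566661/2000


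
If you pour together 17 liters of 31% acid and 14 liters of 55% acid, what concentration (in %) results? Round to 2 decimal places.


Solute in mixture 1 = 31% of 17 L = 17*31/100 = 527/100 L
Solute in mixture 2 = 55% of 14 L = 14*55/100 = 77/10 L
Total solute = 527/100 + 77/10 = 1297/100 L
Total volume = 17 + 14 = 31 L
Final concentration = 1297/100/31 * 100 = 41.84%

41.84


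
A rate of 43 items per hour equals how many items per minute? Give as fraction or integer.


Converting from per hour to per minute
Rate = 43 items per hour
Divide by 60: 43/60
= 43/60 items per minute

43/60


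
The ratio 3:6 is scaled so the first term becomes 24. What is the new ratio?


Original ratio: 3:6
First term target: 24
Scale factor = 24 / 3 = 8
Multiply second term: 6 * 8 = 48
Equivalent ratio = 24:48

24:48


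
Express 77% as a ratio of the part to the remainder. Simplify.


Part = 77%, Remainder = 23%
Ratio = 77:23
GCD(77, 23) = 1
Simplify: 77:23 = 77:23

77:23


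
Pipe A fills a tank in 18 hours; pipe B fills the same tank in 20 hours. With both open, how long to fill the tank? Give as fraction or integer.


Rate of A = 1/18 job per hour
Rate of B = 1/20 job per hour
Combined rate = 1/18 + 1/20
Find common denominator: (20 + 18)/(18*20) = 38/360
Combined rate = 19/180 job per hour
Time together = 1 / (19/180) = 180/19 hours

180/19


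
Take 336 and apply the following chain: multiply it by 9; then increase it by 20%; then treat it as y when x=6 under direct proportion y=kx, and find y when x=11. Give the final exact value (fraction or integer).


Start with 336.
Step 1: Multiply by 9: 336 * 9 = 3024
Step 2: Increase by 20%: 3024 * 120/100 = 18144/5
Step 3: Direct prop: k = (18144/5)/6; new y = k*11 = 18144/5*11/6 = 33264/5
Final result = 33264/5

33264/5


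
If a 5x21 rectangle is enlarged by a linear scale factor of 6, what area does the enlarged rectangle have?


Original dimensions: 5 x 21
Enlargement factor = 6
New width = 5 * 6 = 30
New height = 21 * 6 = 126
New area = 30 * 126 = 3780

3780


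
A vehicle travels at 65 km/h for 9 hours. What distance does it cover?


Using distance = speed * time
Speed = 65 km/h
Time = 9 hours
Distance = 65 * 9
= 585 km

585


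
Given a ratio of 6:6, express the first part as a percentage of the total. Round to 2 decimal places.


Total parts = 6 + 6 = 12
First part fraction = 6/12
Percentage = (6/12) * 100
= 0.5 * 100
= 50.00%

50.00


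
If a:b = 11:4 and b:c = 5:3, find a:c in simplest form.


Given a:b = 11:4 and b:c = 5:3
Make b consistent. Multiply first ratio by 5: a:b = 55:20
Multiply second ratio by 4: b:c = 20:12
Now b = 20 in both, so a:b:c = 55:20:12
Therefore a:c = 55:12
Simplify by GCD: a:c = 55:12

55:12


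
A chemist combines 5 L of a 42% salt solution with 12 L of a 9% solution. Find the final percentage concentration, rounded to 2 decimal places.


Solute in mixture 1 = 42% of 5 L = 5*42/100 = 21/10 L
Solute in mixture 2 = 9% of 12 L = 12*9/100 = 27/25 L
Total solute = 21/10 + 27/25 = 159/50 L
Total volume = 5 + 12 = 17 L
Final concentration = 159/50/17 * 100 = 18.71%

18.71


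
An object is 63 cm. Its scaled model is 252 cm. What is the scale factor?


Original length = 63 cm
Scaled length = 252 cm
Scale factor = 252 / 63
= 4

4


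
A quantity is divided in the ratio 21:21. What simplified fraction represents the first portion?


Total parts = 21 + 21 = 42
First part fraction = 21/42
Simplify: 21/42 = 1/2

1/2


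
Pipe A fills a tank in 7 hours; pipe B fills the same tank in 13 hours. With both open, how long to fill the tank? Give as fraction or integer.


Rate of A = 1/7 job per hour
Rate of B = 1/13 job per hour
Combined rate = 1/7 + 1/13
Find common denominator: (13 + 7)/(7*13) = 20/91
Combined rate = 20/91 job per hour
Time together = 1 / (20/91) = 91/20 hours

91/20


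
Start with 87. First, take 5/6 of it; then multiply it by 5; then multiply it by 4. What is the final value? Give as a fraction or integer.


Start with 87.
Step 1: Take 5/6: 87 * 5/6 = 145/2
Step 2: Multiply by 5: 145/2 * 5 = 725/2
Step 3: Multiply by 4: 725/2 * 4 = 1450
Final result = 1450

1450


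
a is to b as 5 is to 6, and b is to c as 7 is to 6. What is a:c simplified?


Given a:b = 5:6 and b:c = 7:6
Make b consistent. Multiply first ratio by 7: a:b = 35:42
Multiply second ratio by 6: b:c = 42:36
Now b = 42 in both, so a:b:c = 35:42:36
Therefore a:c = 35:36
Simplify by GCD: a:c = 35:36

35:36


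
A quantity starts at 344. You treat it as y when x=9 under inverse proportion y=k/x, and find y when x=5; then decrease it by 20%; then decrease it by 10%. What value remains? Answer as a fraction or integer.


Start with 344.
Step 1: Inverse prop: k = (344)*9; new y = k/5 = 344*9/5 = 3096/5
Step 2: Decrease by 20%: 3096/5 * 80/100 = 12384/25
Step 3: Decrease by 10%: 12384/25 * 90/100 = 55728/125
Final result = 55728/125

55728/125


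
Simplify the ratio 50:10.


Find GCD(50, 10)
GCD = 10
Divide both by 10: 50/10 = 5, 10/10 = 1
Simplified ratio = 5:1

5:1


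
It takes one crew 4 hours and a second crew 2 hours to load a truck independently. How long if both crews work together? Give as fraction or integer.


Rate of A = 1/4 job per hour
Rate of B = 1/2 job per hour
Combined rate = 1/4 + 1/2
Find common denominator: (2 + 4)/(4*2) = 6/8
Combined rate = 3/4 job per hour
Time together = 1 / (3/4) = 4/3 hours

4/3


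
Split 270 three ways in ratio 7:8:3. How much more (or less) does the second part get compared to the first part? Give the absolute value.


Total parts = 7 + 8 + 3 = 18
Value per part = 270 / 18 = 15
Shares: 7*15=105, 8*15=120, 3*15=45
Second share = 120, first share = 105
Difference = |120 - 105| = 15

15


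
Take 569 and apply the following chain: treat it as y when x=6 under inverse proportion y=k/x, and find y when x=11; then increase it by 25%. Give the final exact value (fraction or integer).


Start with 569.
Step 1: Inverse prop: k = (569)*6; new y = k/11 = 569*6/11 = 3414/11
Step 2: Increase by 25%: 3414/11 * 125/100 = 8535/22
Final result = 8535/22

8535/22


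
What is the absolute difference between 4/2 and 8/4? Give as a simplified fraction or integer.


Simplify: 4/2 = 2 and 8/4 = 2
Find common denominator: LCD = 1
Convert: 2/1 and 2/1
Difference = |2 - 2|/1 = 0/1
Simplified = 0

0


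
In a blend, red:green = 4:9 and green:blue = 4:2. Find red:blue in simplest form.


Given a:b = 4:9 and b:c = 4:2
Make b consistent. Multiply first ratio by 4: a:b = 16:36
Multiply second ratio by 9: b:c = 36:18
Now b = 36 in both, so a:b:c = 16:36:18
Therefore a:c = 16:18
Simplify by GCD: a:c = 8:9

8:9


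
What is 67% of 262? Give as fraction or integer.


Compute 67% of 262
Convert percentage: 67% = 67/100
Multiply: 262 * 67/100
= 17554/100
= 8777/50

8777/50


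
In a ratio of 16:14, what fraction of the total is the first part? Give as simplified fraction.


Total parts = 16 + 14 = 30
First part fraction = 16/30
Simplify: 16/30 = 8/15

8/15


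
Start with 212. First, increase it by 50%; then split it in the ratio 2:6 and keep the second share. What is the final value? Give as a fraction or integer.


Start with 212.
Step 1: Increase by 50%: 212 * 150/100 = 318
Step 2: Split 2:6, second share = 318 * 6/8 = 477/2
Final result = 477/2

477/2


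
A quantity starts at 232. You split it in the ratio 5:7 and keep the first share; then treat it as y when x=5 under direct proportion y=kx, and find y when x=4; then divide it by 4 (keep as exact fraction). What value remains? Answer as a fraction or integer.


Start with 232.
Step 1: Split 5:7, first share = 232 * 5/12 = 290/3
Step 2: Direct prop: k = (290/3)/5; new y = k*4 = 290/3*4/5 = 232/3
Step 3: Divide by 4: 232/3 / 4 = 58/3
Final result = 58/3

58/3


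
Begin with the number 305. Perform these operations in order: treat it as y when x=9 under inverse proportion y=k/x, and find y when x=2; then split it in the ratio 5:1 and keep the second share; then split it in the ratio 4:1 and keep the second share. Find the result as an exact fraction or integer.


Start with 305.
Step 1: Inverse prop: k = (305)*9; new y = k/2 = 305*9/2 = 2745/2
Step 2: Split 5:1, second share = 2745/2 * 1/6 = 915/4
Step 3: Split 4:1, second share = 915/4 * 1/5 = 183/4
Final result = 183/4

183/4


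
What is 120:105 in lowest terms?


Find GCD(120, 105)
GCD = 15
Divide both by 15: 120/15 = 8, 105/15 = 7
Simplified ratio = 8:7

8:7


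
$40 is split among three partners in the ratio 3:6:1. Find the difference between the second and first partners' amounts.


Total parts = 3 + 6 + 1 = 10
Value per part = 40 / 10 = 4
Shares: 3*4=12, 6*4=24, 1*4=4
Second share = 24, first share = 12
Difference = |24 - 12| = 12

12


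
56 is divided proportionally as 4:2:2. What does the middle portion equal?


Ratio = 4:2:2
Total parts = 4 + 2 + 2 = 8
Value per part = 56 / 8 = 7
First share = 4 * 7 = 28
Middle share = 2 * 7 = 14
Third share = 2 * 7 = 14

14


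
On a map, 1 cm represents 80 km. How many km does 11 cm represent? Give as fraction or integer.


Map scale: 1 cm = 80 km
Measured distance on map = 11 cm
Set up proportion: 11 * 80 / 1
= 880 / 1
= 880 km

880


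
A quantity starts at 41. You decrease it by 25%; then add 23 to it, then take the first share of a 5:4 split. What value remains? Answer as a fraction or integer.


Start with 41.
Step 1: Decrease by 25%: 41 * 75/100 = 123/4
Step 2: Add 23: 123/4+23=215/4; split 5:4 first = 215/4*5/9 = 1075/36
Final result = 1075/36

1075/36


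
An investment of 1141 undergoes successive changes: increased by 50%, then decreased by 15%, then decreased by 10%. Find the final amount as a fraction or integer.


Start: 1141
Step 1: increase by 50% => multiply by 150/100
  1141 * 150/100 = 3423/2
Step 2: decrease by 15% => multiply by 85/100
  3423/2 * 85/100 = 58191/40
Step 3: decrease by 10% => multiply by 90/100
  58191/40 * 90/100 = 523719/400
Final value = 523719/400

523719/400


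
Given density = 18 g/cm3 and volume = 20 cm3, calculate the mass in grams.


Using mass = density * volume
Density = 18 g/cm3
Volume = 20 cm3
Mass = 18 * 20
= 360 g

360


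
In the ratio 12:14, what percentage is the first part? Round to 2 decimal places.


Total parts = 12 + 14 = 26
First part fraction = 12/26
Percentage = (12/26) * 100
= 0.461538 * 100
= 46.15%

46.15


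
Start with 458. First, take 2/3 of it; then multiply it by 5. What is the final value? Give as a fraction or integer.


Start with 458.
Step 1: Take 2/3: 458 * 2/3 = 916/3
Step 2: Multiply by 5: 916/3 * 5 = 4580/3
Final result = 4580/3

4580/3


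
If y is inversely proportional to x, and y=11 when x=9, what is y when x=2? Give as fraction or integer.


Inverse proportion: y = k/x
Find k: k = 9 * 11 = 99
Compute y at x=2: y = 99/2
y = 99/2

99/2


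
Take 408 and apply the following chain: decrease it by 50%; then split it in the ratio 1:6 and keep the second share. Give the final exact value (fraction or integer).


Start with 408.
Step 1: Decrease by 50%: 408 * 50/100 = 204
Step 2: Split 1:6, second share = 204 * 6/7 = 1224/7
Final result = 1224/7

1224/7


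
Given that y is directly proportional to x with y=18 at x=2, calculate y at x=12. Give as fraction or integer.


Direct proportion: y = kx
Find k: k = 18/2 = 9
Compute y at x=12: y = 9 * 12
y = 108

108


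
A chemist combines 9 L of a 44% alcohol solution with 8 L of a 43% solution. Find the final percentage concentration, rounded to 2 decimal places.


Solute in mixture 1 = 44% of 9 L = 9*44/100 = 99/25 L
Solute in mixture 2 = 43% of 8 L = 8*43/100 = 86/25 L
Total solute = 99/25 + 86/25 = 37/5 L
Total volume = 9 + 8 = 17 L
Final concentration = 37/5/17 * 100 = 43.53%

43.53


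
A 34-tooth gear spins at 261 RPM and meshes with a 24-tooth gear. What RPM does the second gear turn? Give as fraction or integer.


Gear ratio: teeth_A * RPM_A = teeth_B * RPM_B
34 * 261 = 24 * RPM_B
8874 = 24 * RPM_B
RPM_B = 8874 / 24
RPM_B = 1479/4

1479/4


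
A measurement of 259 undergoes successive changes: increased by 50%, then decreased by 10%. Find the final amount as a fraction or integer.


Start: 259
Step 1: increase by 50% => multiply by 150/100
  259 * 150/100 = 777/2
Step 2: decrease by 10% => multiply by 90/100
  777/2 * 90/100 = 6993/20
Final value = 6993/20

6993/20


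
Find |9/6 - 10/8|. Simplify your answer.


Simplify: 9/6 = 3/2 and 10/8 = 5/4
Find common denominator: LCD = 4
Convert: 6/4 and 5/4
Difference = |6 - 5|/4 = 1/4
Simplified = 1/4

1/4


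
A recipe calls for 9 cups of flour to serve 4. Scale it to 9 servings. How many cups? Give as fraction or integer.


Original: 9 cups for 4 servings
Target servings = 9
Scaling factor = 9/4
New amount = 9 * 9/4
= 81/4
= 81/4 cups

81/4


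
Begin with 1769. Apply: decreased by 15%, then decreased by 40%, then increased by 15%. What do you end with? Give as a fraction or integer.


Start: 1769
Step 1: decrease by 15% => multiply by 85/100
  1769 * 85/100 = 30073/20
Step 2: decrease by 40% => multiply by 60/100
  30073/20 * 60/100 = 90219/100
Step 3: increase by 15% => multiply by 115/100
  90219/100 * 115/100 = 2075037/2000
Final value = 2075037/2000

2075037/2000


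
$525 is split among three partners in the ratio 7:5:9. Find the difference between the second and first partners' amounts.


Total parts = 7 + 5 + 9 = 21
Value per part = 525 / 21 = 25
Shares: 7*25=175, 5*25=125, 9*25=225
Second share = 125, first share = 175
Difference = |125 - 175| = 50

50


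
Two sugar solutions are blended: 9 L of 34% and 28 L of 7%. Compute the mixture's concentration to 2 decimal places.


Solute in mixture 1 = 34% of 9 L = 9*34/100 = 153/50 L
Solute in mixture 2 = 7% of 28 L = 28*7/100 = 49/25 L
Total solute = 153/50 + 49/25 = 251/50 L
Total volume = 9 + 28 = 37 L
Final concentration = 251/50/37 * 100 = 13.57%

13.57


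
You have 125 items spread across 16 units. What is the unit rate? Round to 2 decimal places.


Total items = 125
Number of units = 16
Unit rate = 125 / 16
= 7.81 items per unit

7.81


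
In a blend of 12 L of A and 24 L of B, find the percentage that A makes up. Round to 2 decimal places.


Volume of A = 12 L
Volume of B = 24 L
Total volume = 12 + 24 = 36 L
Percentage of A = (12/36) * 100
= 33.33%

33.33


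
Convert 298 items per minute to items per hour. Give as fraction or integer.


Converting from per minute to per hour
Rate = 298 items per minute
Multiply by 60: 298 * 60
= 17880 items per hour

17880


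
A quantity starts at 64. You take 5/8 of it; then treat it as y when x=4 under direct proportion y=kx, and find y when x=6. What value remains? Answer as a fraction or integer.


Start with 64.
Step 1: Take 5/8: 64 * 5/8 = 40
Step 2: Direct prop: k = (40)/4; new y = k*6 = 40*6/4 = 60
Final result = 60

60


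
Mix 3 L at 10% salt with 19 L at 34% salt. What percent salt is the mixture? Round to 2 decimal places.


Solute in mixture 1 = 10% of 3 L = 3*10/100 = 3/10 L
Solute in mixture 2 = 34% of 19 L = 19*34/100 = 323/50 L
Total solute = 3/10 + 323/50 = 169/25 L
Total volume = 3 + 19 = 22 L
Final concentration = 169/25/22 * 100 = 30.73%

30.73


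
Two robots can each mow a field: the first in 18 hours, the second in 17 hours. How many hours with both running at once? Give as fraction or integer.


Rate of A = 1/18 job per hour
Rate of B = 1/17 job per hour
Combined rate = 1/18 + 1/17
Find common denominator: (17 + 18)/(18*17) = 35/306
Combined rate = 35/306 job per hour
Time together = 1 / (35/306) = 306/35 hours

306/35


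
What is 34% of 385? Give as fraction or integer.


Compute 34% of 385
Convert percentage: 34% = 34/100
Multiply: 385 * 34/100
= 13090/100
= 1309/10

1309/10


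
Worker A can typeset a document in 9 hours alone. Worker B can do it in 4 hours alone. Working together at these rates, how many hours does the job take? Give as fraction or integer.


Rate of A = 1/9 job per hour
Rate of B = 1/4 job per hour
Combined rate = 1/9 + 1/4
Find common denominator: (4 + 9)/(9*4) = 13/36
Combined rate = 13/36 job per hour
Time together = 1 / (13/36) = 36/13 hours

36/13


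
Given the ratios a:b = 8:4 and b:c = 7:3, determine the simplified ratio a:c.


Given a:b = 8:4 and b:c = 7:3
Make b consistent. Multiply first ratio by 7: a:b = 56:28
Multiply second ratio by 4: b:c = 28:12
Now b = 28 in both, so a:b:c = 56:28:12
Therefore a:c = 56:12
Simplify by GCD: a:c = 14:3

14:3


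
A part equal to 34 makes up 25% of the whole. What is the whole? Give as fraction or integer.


Given: 34 is 25% of the whole
Set up: 34 = 25/100 * whole
whole = 34 * 100 / 25
whole = 3400 / 25
whole = 136

136


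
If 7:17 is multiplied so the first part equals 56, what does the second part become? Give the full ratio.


Original ratio: 7:17
First term target: 56
Scale factor = 56 / 7 = 8
Multiply second term: 17 * 8 = 136
Equivalent ratio = 56:136

56:136


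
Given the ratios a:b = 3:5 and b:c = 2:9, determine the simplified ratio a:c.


Given a:b = 3:5 and b:c = 2:9
Make b consistent. Multiply first ratio by 2: a:b = 6:10
Multiply second ratio by 5: b:c = 10:45
Now b = 10 in both, so a:b:c = 6:10:45
Therefore a:c = 6:45
Simplify by GCD: a:c = 2:15

2:15


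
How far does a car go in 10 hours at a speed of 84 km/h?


Using distance = speed * time
Speed = 84 km/h
Time = 10 hours
Distance = 84 * 10
= 840 km

840


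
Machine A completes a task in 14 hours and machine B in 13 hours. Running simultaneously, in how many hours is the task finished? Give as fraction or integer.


Rate of A = 1/14 job per hour
Rate of B = 1/13 job per hour
Combined rate = 1/14 + 1/13
Find common denominator: (13 + 14)/(14*13) = 27/182
Combined rate = 27/182 job per hour
Time together = 1 / (27/182) = 182/27 hours

182/27


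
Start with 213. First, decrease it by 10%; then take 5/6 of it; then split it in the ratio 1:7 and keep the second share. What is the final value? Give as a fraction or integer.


Start with 213.
Step 1: Decrease by 10%: 213 * 90/100 = 1917/10
Step 2: Take 5/6: 1917/10 * 5/6 = 639/4
Step 3: Split 1:7, second share = 639/4 * 7/8 = 4473/32
Final result = 4473/32

4473/32


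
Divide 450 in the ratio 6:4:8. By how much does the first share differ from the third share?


Total parts = 6 + 4 + 8 = 18
Value per part = 450 / 18 = 25
Shares: 6*25=150, 4*25=100, 8*25=200
First share = 150, third share = 200
Difference = |150 - 200| = 50

50


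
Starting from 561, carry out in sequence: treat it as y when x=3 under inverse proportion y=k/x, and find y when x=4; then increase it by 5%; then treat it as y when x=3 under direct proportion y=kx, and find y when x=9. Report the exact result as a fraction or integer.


Start with 561.
Step 1: Inverse prop: k = (561)*3; new y = k/4 = 561*3/4 = 1683/4
Step 2: Increase by 5%: 1683/4 * 105/100 = 35343/80
Step 3: Direct prop: k = (35343/80)/3; new y = k*9 = 35343/80*9/3 = 106029/80
Final result = 106029/80

106029/80


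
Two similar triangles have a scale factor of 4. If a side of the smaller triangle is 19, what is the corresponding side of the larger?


Similar triangles have proportional sides
Scale factor = 4
Smaller side = 19
Corresponding larger side = 19 * 4
= 76

76


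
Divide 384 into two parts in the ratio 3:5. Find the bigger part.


Total parts = 3 + 5 = 8
Value per part = 384 / 8 = 48
First share = 3 * 48 = 144
Second share = 5 * 48 = 240
Larger share = 240

240


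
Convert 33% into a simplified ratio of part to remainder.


Part = 33%, Remainder = 67%
Ratio = 33:67
GCD(33, 67) = 1
Simplify: 33:67 = 33:67

33:67


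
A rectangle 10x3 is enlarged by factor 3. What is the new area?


Original dimensions: 10 x 3
Enlargement factor = 3
New width = 10 * 3 = 30
New height = 3 * 3 = 9
New area = 30 * 9 = 270

270


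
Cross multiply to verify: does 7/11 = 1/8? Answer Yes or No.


Cross multiply to check 7/11 = 1/8
Left cross product: 7 * 8 = 56
Right cross product: 11 * 1 = 11
56 != 11
Not equal, so proportions differ => No

No


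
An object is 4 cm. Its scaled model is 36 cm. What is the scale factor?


Original length = 4 cm
Scaled length = 36 cm
Scale factor = 36 / 4
= 9

9


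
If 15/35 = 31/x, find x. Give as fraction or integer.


Setting up: 15/35 = 31/x
Cross multiply: 15 * x = 35 * 31
15x = 1085
x = 1085/15
x = 217/3

217/3


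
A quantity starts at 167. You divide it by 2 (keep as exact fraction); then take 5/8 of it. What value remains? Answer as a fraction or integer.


Start with 167.
Step 1: Divide by 2: 167 / 2 = 167/2
Step 2: Take 5/8: 167/2 * 5/8 = 835/16
Final result = 835/16

835/16


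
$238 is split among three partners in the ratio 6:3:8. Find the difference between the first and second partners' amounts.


Total parts = 6 + 3 + 8 = 17
Value per part = 238 / 17 = 14
Shares: 6*14=84, 3*14=42, 8*14=112
First share = 84, second share = 42
Difference = |84 - 42| = 42

42


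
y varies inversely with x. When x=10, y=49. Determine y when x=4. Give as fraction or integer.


Inverse proportion: y = k/x
Find k: k = 10 * 49 = 490
Compute y at x=4: y = 490/4
y = 245/2

245/2


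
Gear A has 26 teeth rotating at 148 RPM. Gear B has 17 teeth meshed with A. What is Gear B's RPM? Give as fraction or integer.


Gear ratio: teeth_A * RPM_A = teeth_B * RPM_B
26 * 148 = 17 * RPM_B
3848 = 17 * RPM_B
RPM_B = 3848 / 17
RPM_B = 3848/17

3848/17


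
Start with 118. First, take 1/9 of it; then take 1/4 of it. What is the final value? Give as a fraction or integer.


Start with 118.
Step 1: Take 1/9: 118 * 1/9 = 118/9
Step 2: Take 1/4: 118/9 * 1/4 = 59/18
Final result = 59/18

59/18


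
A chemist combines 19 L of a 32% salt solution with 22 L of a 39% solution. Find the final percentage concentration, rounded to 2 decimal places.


Solute in mixture 1 = 32% of 19 L = 19*32/100 = 152/25 L
Solute in mixture 2 = 39% of 22 L = 22*39/100 = 429/50 L
Total solute = 152/25 + 429/50 = 733/50 L
Total volume = 19 + 22 = 41 L
Final concentration = 733/50/41 * 100 = 35.76%

35.76


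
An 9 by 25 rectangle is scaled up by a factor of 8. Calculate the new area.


Original dimensions: 9 x 25
Enlargement factor = 8
New width = 9 * 8 = 72
New height = 25 * 8 = 200
New area = 72 * 200 = 14400

14400


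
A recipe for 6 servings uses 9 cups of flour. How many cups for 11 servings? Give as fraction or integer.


Original: 9 cups for 6 servings
Target servings = 11
Scaling factor = 11/6
New amount = 9 * 11/6
= 99/6
= 33/2 cups

33/2


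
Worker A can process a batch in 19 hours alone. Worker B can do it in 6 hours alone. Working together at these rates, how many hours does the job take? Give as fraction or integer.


Rate of A = 1/19 job per hour
Rate of B = 1/6 job per hour
Combined rate = 1/19 + 1/6
Find common denominator: (6 + 19)/(19*6) = 25/114
Combined rate = 25/114 job per hour
Time together = 1 / (25/114) = 114/25 hours

114/25


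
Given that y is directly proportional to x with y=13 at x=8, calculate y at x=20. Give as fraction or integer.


Direct proportion: y = kx
Find k: k = 13/8 = 13/8
Compute y at x=20: y = 13/8 * 20
y = 65/2

65/2


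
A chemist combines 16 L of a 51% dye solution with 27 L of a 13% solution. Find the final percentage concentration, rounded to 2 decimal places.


Solute in mixture 1 = 51% of 16 L = 16*51/100 = 204/25 L
Solute in mixture 2 = 13% of 27 L = 27*13/100 = 351/100 L
Total solute = 204/25 + 351/100 = 1167/100 L
Total volume = 16 + 27 = 43 L
Final concentration = 1167/100/43 * 100 = 27.14%

27.14


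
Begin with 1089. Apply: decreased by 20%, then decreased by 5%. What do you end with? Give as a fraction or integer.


Start: 1089
Step 1: decrease by 20% => multiply by 80/100
  1089 * 80/100 = 4356/5
Step 2: decrease by 5% => multiply by 95/100
  4356/5 * 95/100 = 20691/25
Final value = 20691/25

20691/25


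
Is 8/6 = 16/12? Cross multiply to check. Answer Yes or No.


Cross multiply to check 8/6 = 16/12
Left cross product: 8 * 12 = 96
Right cross product: 6 * 16 = 96
96 = 96
Equal, so proportions match => Yes

Yes


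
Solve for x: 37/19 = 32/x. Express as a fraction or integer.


Setting up: 37/19 = 32/x
Cross multiply: 37 * x = 19 * 32
37x = 608
x = 608/37
x = 608/37

608/37


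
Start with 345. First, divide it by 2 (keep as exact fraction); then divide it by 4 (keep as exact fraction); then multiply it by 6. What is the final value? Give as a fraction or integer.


Start with 345.
Step 1: Divide by 2: 345 / 2 = 345/2
Step 2: Divide by 4: 345/2 / 4 = 345/8
Step 3: Multiply by 6: 345/8 * 6 = 1035/4
Final result = 1035/4

1035/4


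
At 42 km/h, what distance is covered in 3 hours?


Using distance = speed * time
Speed = 42 km/h
Time = 3 hours
Distance = 42 * 3
= 126 km

126


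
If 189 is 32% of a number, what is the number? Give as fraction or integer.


Given: 189 is 32% of the whole
Set up: 189 = 32/100 * whole
whole = 189 * 100 / 32
whole = 18900 / 32
whole = 4725/8

4725/8


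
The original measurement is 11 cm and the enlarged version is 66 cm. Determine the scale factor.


Original length = 11 cm
Scaled length = 66 cm
Scale factor = 66 / 11
= 6

6


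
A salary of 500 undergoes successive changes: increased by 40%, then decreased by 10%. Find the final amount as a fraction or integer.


Start: 500
Step 1: increase by 40% => multiply by 140/100
  500 * 140/100 = 700
Step 2: decrease by 10% => multiply by 90/100
  700 * 90/100 = 630
Final value = 630

630


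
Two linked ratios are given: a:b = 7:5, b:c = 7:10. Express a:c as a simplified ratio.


Given a:b = 7:5 and b:c = 7:10
Make b consistent. Multiply first ratio by 7: a:b = 49:35
Multiply second ratio by 5: b:c = 35:50
Now b = 35 in both, so a:b:c = 49:35:50
Therefore a:c = 49:50
Simplify by GCD: a:c = 49:50

49:50


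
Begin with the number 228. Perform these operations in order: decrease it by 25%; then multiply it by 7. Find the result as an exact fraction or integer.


Start with 228.
Step 1: Decrease by 25%: 228 * 75/100 = 171
Step 2: Multiply by 7: 171 * 7 = 1197
Final result = 1197

1197


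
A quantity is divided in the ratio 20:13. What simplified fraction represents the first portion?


Total parts = 20 + 13 = 33
First part fraction = 20/33
Simplify: 20/33 = 20/33

20/33


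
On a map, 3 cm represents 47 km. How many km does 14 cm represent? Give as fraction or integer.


Map scale: 3 cm = 47 km
Measured distance on map = 14 cm
Set up proportion: 14 * 47 / 3
= 658 / 3
= 658/3 km

658/3


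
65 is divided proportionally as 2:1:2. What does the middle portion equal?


Ratio = 2:1:2
Total parts = 2 + 1 + 2 = 5
Value per part = 65 / 5 = 13
First share = 2 * 13 = 26
Middle share = 1 * 13 = 13
Third share = 2 * 13 = 26

13


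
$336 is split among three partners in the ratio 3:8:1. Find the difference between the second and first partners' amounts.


Total parts = 3 + 8 + 1 = 12
Value per part = 336 / 12 = 28
Shares: 3*28=84, 8*28=224, 1*28=28
Second share = 224, first share = 84
Difference = |224 - 84| = 140

140


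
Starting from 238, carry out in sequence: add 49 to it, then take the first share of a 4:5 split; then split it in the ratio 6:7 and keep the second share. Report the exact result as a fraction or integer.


Start with 238.
Step 1: Add 49: 238+49=287; split 4:5 first = 287*4/9 = 1148/9
Step 2: Split 6:7, second share = 1148/9 * 7/13 = 8036/117
Final result = 8036/117

8036/117


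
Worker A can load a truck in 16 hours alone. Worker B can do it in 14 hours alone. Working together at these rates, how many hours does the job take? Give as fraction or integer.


Rate of A = 1/16 job per hour
Rate of B = 1/14 job per hour
Combined rate = 1/16 + 1/14
Find common denominator: (14 + 16)/(16*14) = 30/224
Combined rate = 15/112 job per hour
Time together = 1 / (15/112) = 112/15 hours

112/15


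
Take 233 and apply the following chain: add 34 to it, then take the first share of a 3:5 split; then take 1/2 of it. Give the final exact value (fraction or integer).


Start with 233.
Step 1: Add 34: 233+34=267; split 3:5 first = 267*3/8 = 801/8
Step 2: Take 1/2: 801/8 * 1/2 = 801/16
Final result = 801/16

801/16


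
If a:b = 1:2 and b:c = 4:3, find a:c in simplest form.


Given a:b = 1:2 and b:c = 4:3
Make b consistent. Multiply first ratio by 4: a:b = 4:8
Multiply second ratio by 2: b:c = 8:6
Now b = 8 in both, so a:b:c = 4:8:6
Therefore a:c = 4:6
Simplify by GCD: a:c = 2:3

2:3


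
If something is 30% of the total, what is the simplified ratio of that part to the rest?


Part = 30%, Remainder = 70%
Ratio = 30:70
GCD(30, 70) = 10
Simplify: 3:7 = 3:7

3:7


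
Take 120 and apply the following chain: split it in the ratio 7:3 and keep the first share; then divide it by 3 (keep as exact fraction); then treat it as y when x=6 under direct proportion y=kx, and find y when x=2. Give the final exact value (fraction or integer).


Start with 120.
Step 1: Split 7:3, first share = 120 * 7/10 = 84
Step 2: Divide by 3: 84 / 3 = 28
Step 3: Direct prop: k = (28)/6; new y = k*2 = 28*2/6 = 28/3
Final result = 28/3

28/3


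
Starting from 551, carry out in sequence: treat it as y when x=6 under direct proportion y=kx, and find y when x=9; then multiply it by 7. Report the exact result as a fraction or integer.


Start with 551.
Step 1: Direct prop: k = (551)/6; new y = k*9 = 551*9/6 = 1653/2
Step 2: Multiply by 7: 1653/2 * 7 = 11571/2
Final result = 11571/2

11571/2


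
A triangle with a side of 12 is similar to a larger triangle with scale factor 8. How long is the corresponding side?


Similar triangles have proportional sides
Scale factor = 8
Smaller side = 12
Corresponding larger side = 12 * 8
= 96

96


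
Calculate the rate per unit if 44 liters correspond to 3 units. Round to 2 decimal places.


Total liters = 44
Number of units = 3
Unit rate = 44 / 3
= 14.67 liters per unit

14.67
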